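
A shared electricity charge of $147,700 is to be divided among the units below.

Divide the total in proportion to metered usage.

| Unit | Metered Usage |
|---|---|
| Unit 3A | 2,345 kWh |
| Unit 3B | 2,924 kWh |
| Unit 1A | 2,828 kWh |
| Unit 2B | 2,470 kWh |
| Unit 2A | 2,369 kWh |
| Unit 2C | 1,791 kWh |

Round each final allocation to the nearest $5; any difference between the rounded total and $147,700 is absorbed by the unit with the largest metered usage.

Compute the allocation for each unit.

Sum of metered usage: 2,345 + 2,924 + 2,828 + 2,470 + 2,369 + 1,791 = 14,727.
Raw shares: Unit 3A 23,518.47; Unit 3B 29,325.38; Unit 1A 28,362.57; Unit 2B 24,772.12; Unit 2A 23,759.17; Unit 2C 17,962.29.
At nearest $5: Unit 3A $23,520; Unit 3B $29,325; Unit 1A $28,365; Unit 2B $24,770; Unit 2A $23,760; Unit 2C $17,960. Sum = $147,700.
No rounding difference to absorb.

Unit 3A: $23,520 · Unit 3B: $29,325 · Unit 1A: $28,365 · Unit 2B: $24,770 · Unit 2A: $23,760 · Unit 2C: $17,960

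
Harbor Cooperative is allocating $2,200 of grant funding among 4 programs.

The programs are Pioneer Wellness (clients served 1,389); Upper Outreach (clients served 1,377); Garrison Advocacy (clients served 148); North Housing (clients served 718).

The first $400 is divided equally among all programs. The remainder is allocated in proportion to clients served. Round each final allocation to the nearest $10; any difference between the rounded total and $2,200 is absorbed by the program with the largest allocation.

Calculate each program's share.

First tranche $400 split equally: $100 each.
Remainder $1,800 by clients served (total 3,632): Pioneer Wellness 688.38 → $690; Upper Outreach 682.43 → $680; Garrison Advocacy 73.35 → $70; North Housing 355.84 → $360.
Totals: Pioneer Wellness $100 + $690 = $790; Upper Outreach $100 + $680 = $780; Garrison Advocacy $100 + $70 = $170; North Housing $100 + $360 = $460.

Pioneer Wellness: $790 · Upper Outreach: $780 · Garrison Advocacy: $170 · North Housing: $460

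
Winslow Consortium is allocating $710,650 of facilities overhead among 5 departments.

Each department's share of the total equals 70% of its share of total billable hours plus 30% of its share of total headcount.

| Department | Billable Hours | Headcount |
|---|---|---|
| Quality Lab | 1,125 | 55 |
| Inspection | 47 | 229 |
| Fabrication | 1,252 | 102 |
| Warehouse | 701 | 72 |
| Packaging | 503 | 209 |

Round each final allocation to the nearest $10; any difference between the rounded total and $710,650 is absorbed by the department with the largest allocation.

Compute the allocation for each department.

Billable hours total 3,628; headcount total 667.
Blended shares (70% billable hours + 30% headcount): Quality Lab 0.2418; Inspection 0.1121; Fabrication 0.2874; Warehouse 0.1676; Packaging 0.1911.
Unrounded shares: Quality Lab 171,834.72; Inspection 79,640.31; Fabrication 204,271.13; Warehouse 119,131.51; Packaging 135,772.32.
Rounded to nearest $10: Quality Lab $171,830; Inspection $79,640; Fabrication $204,270; Warehouse $119,130; Packaging $135,770. Sum = $710,640.
Difference $710,650 − $710,640 = +$10 applied to largest allocation (Fabrication): Fabrication becomes $204,280.

Quality Lab: $171,830 | Inspection: $79,640 | Fabrication: $204,280 | Warehouse: $119,130 | Packaging: $135,770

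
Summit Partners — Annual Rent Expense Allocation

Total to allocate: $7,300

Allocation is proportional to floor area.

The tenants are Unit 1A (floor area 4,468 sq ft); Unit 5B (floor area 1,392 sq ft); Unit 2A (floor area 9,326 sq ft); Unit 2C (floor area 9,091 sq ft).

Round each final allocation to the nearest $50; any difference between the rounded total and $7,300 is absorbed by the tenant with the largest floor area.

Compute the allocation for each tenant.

Total floor area = 4,468 + 1,392 + 9,326 + 9,091 = 24,277.
Raw shares: Unit 1A 1,343.51; Unit 5B 418.57; Unit 2A 2,804.29; Unit 2C 2,733.63.
At nearest $50: Unit 1A $1,350; Unit 5B $400; Unit 2A $2,800; Unit 2C $2,750. Sum = $7,300.
Sum already equals the total — no adjustment.

Unit 1A: $1,350; Unit 5B: $400; Unit 2A: $2,800; Unit 2C: $2,750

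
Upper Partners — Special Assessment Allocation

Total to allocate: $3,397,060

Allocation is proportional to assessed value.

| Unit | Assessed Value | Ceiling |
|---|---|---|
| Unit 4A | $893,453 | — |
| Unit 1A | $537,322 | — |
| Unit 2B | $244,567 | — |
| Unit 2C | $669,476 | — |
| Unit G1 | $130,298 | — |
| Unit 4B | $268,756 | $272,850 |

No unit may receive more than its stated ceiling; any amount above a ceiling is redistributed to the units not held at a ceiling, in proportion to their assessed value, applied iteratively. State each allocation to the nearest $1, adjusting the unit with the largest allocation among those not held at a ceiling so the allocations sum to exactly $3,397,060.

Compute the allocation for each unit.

Sum of assessed value: 2,743,872.
Unconstrained shares: Unit 4A 1,106,142.51; Unit 1A 665,233.32; Unit 2B 302,787.00; Unit 2C 828,847.02; Unit G1 161,315.88; Unit 4B 332,734.27.
Capped: Unit 4B ($272,850); remaining pool $3,124,210 reallocated over remaining assessed value 2,475,116.
Redistributed shares: Unit 4A 1,127,759.18 → $1,127,759; Unit 1A 678,233.57 → $678,234; Unit 2B 308,704.18 → $308,704; Unit 2C 845,044.68 → $845,045; Unit G1 164,468.38 → $164,468.

Unit 4A: $1,127,759 · Unit 1A: $678,234 · Unit 2B: $308,704 · Unit 2C: $845,045 · Unit G1: $164,468 · Unit 4B: $272,850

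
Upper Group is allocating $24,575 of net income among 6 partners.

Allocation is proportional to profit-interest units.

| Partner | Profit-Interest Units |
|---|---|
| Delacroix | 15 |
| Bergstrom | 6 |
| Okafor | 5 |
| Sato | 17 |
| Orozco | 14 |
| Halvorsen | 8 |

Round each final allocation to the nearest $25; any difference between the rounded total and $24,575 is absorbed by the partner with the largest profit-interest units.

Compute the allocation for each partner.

Delacroix: $5,675 | Bergstrom: $2,275 | Okafor: $1,900 | Sato: $6,400 | Orozco: $5,300 | Halvorsen: $3,025

Total profit-interest units = 15 + 6 + 5 + 17 + 14 + 8 = 65.
Pro-rata amounts: Delacroix 5,671.15; Bergstrom 2,268.46; Okafor 1,890.38; Sato 6,427.31; Orozco 5,293.08; Halvorsen 3,024.62.
After rounding ($25): Delacroix $5,675; Bergstrom $2,275; Okafor $1,900; Sato $6,425; Orozco $5,300; Halvorsen $3,025. Sum = $24,600.
Difference $24,575 − $24,600 = −$25 applied to largest profit-interest units (Sato): Sato becomes $6,400.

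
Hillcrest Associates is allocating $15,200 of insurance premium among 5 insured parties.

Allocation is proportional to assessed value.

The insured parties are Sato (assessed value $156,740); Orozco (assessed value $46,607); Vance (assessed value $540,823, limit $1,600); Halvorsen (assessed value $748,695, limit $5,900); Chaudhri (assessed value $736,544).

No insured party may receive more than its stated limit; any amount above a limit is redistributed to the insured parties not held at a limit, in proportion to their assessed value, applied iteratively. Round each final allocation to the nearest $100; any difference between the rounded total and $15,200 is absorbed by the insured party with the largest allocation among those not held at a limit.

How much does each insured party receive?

Combined assessed value = 2,229,409.
Unconstrained shares: Sato 1,068.65; Orozco 317.76; Vance 3,687.30; Halvorsen 5,104.57; Chaudhri 5,021.72.
Held at cap: Vance ($1,600); balance $13,600 reallocated over remaining assessed value 1,688,586.
Held at cap: Halvorsen ($5,900); balance $7,700 reallocated over remaining assessed value 939,891.
Shares after redistribution: Sato 1,284.08 → $1,300; Orozco 381.83 → $400; Chaudhri 6,034.09 → $6,000.

Sato: $1,300 · Orozco: $400 · Vance: $1,600 · Halvorsen: $5,900 · Chaudhri: $6,000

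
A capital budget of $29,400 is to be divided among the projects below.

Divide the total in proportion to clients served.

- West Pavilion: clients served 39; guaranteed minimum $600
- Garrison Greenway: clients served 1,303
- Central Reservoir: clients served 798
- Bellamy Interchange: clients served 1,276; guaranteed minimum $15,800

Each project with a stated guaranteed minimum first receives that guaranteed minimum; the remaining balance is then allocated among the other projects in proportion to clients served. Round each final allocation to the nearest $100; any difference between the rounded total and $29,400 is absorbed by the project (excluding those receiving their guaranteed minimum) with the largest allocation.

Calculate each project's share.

Minimums first: West Pavilion $600; Bellamy Interchange $15,800. Remaining pool $13,000.
Remaining pool split over remaining clients served 2,101: Garrison Greenway 8,062.35 → $8,100; Central Reservoir 4,937.65 → $4,900.

West Pavilion: $600; Garrison Greenway: $8,100; Central Reservoir: $4,900; Bellamy Interchange: $15,800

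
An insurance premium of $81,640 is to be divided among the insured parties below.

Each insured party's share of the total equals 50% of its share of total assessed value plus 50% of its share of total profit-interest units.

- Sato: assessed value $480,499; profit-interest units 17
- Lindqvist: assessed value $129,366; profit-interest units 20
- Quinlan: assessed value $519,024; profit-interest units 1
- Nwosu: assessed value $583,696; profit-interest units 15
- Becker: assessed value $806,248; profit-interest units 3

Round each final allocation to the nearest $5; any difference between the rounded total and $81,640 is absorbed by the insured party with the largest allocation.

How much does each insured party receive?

Sato: $20,180 · Lindqvist: $16,675 · Quinlan: $9,140 · Nwosu: $20,390 · Becker: $15,255

Totals — assessed value 2,518,833, profit-interest units 56.
Blended shares (50% assessed value + 50% profit-interest units): Sato 0.2472; Lindqvist 0.2043; Quinlan 0.1120; Nwosu 0.2498; Becker 0.1868.
Pro-rata amounts: Sato 20,178.71; Lindqvist 16,675.07; Quinlan 9,140.19; Nwosu 20,393.26; Becker 15,252.77.
Rounded to nearest $5: Sato $20,180; Lindqvist $16,675; Quinlan $9,140; Nwosu $20,395; Becker $15,255. Sum = $81,645.
Difference $81,640 − $81,645 = −$5 applied to largest allocation (Nwosu): Nwosu becomes $20,390.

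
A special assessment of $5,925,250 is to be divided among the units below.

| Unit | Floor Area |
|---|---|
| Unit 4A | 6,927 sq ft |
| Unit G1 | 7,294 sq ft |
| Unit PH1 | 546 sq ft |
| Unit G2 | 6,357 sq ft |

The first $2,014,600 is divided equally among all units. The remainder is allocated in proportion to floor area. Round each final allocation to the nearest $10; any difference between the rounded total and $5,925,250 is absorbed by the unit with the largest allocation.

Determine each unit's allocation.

First tranche $2,014,600 split equally: $503,650 each.
Remainder $3,910,650 by floor area (total 21,124): Unit 4A 1,282,383.67 → $1,282,380; Unit G1 1,350,325.75 → $1,350,330; Unit PH1 101,080.05 → $101,080; Unit G2 1,176,860.54 → $1,176,860.
Totals: Unit 4A $503,650 + $1,282,380 = $1,786,030; Unit G1 $503,650 + $1,350,330 = $1,853,980; Unit PH1 $503,650 + $101,080 = $604,730; Unit G2 $503,650 + $1,176,860 = $1,680,510.

Unit 4A: $1,786,030; Unit G1: $1,853,980; Unit PH1: $604,730; Unit G2: $1,680,510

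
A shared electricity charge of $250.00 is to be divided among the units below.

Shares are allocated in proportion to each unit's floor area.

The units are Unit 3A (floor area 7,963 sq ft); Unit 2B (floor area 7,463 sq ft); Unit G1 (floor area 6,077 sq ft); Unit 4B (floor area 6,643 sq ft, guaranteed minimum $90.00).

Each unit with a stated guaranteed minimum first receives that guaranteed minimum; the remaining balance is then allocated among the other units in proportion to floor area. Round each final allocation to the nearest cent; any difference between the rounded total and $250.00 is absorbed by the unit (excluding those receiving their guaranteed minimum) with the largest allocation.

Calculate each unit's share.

Unit 3A: $59.25 | Unit 2B: $55.53 | Unit G1: $45.22 | Unit 4B: $90.00

Guaranteed amounts: Unit 4B $90.00. Remaining pool $160.00.
Remaining pool split over remaining floor area 21,503: Unit 3A 59.2513 → $59.25; Unit 2B 55.5309 → $55.53; Unit G1 45.2179 → $45.22.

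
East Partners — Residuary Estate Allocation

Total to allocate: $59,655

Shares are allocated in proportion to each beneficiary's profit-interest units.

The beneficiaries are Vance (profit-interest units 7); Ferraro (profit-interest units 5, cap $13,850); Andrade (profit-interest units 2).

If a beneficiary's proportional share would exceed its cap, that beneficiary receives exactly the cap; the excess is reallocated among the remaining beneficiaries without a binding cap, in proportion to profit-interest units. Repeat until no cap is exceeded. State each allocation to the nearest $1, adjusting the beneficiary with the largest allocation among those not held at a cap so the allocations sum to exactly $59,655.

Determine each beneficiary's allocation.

Vance: $35,626 · Ferraro: $13,850 · Andrade: $10,179

Combined profit-interest units = 14.
Unconstrained shares: Vance 29,827.50; Ferraro 21,305.36; Andrade 8,522.14.
Capped: Ferraro ($13,850); remaining pool $45,805 reallocated over remaining profit-interest units 9.
Shares after redistribution: Vance 35,626.11 → $35,626; Andrade 10,178.89 → $10,179.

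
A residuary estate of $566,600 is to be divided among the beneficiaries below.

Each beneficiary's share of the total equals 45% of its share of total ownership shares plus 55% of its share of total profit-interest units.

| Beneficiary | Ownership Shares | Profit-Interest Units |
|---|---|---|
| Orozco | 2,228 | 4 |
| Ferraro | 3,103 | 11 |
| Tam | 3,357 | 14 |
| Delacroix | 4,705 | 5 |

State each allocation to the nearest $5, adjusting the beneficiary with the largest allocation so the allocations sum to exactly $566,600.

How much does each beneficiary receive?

Ownership shares total 13,393; profit-interest units total 34.
Combined weights (45% ownership shares + 55% profit-interest units): Orozco 0.1396; Ferraro 0.2822; Tam 0.3393; Delacroix 0.2390.
Unrounded shares: Orozco 79,078.03; Ferraro 159,895.01; Tam 192,227.31; Delacroix 135,399.65.
At nearest $5: Orozco $79,080; Ferraro $159,895; Tam $192,225; Delacroix $135,400. Sum = $566,600.
Sum already equals the total — no adjustment.

Orozco: $79,080 · Ferraro: $159,895 · Tam: $192,225 · Delacroix: $135,400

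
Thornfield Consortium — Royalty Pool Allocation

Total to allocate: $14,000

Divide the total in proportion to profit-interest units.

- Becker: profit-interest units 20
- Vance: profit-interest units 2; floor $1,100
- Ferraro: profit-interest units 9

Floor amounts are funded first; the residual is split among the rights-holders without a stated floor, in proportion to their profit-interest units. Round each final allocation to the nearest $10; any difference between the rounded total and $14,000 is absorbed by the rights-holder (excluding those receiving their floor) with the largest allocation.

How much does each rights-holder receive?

Fund the minimums — Vance $1,100. Residual $12,900.
Residual split over remaining profit-interest units 29: Becker 8,896.55 → $8,900; Ferraro 4,003.45 → $4,000.

Becker: $8,900; Vance: $1,100; Ferraro: $4,000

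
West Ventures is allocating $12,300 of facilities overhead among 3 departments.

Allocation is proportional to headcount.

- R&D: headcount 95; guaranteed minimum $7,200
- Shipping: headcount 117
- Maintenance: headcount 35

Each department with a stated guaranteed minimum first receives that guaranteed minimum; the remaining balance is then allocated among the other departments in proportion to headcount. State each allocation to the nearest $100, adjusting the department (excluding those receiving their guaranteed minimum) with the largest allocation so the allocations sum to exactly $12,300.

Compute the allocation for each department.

R&D: $7,200; Shipping: $3,900; Maintenance: $1,200

Guaranteed amounts: R&D $7,200. Balance $5,100.
Balance split over remaining headcount 152: Shipping 3,925.66 → $3,900; Maintenance 1,174.34 → $1,200.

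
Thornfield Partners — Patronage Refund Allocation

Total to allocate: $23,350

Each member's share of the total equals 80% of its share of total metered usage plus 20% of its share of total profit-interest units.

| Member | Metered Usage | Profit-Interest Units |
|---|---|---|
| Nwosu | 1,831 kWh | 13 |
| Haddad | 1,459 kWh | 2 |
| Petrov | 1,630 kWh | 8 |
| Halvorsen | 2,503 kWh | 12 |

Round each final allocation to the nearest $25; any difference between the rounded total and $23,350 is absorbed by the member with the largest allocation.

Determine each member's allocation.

Metered usage total 7,423; profit-interest units total 35.
Composite weights (80% metered usage + 20% profit-interest units): Nwosu 0.2716; Haddad 0.1687; Petrov 0.2214; Halvorsen 0.3383.
Raw shares: Nwosu 6,342.29; Haddad 3,938.43; Petrov 5,169.33; Halvorsen 7,899.95.
At nearest $25: Nwosu $6,350; Haddad $3,950; Petrov $5,175; Halvorsen $7,900. Sum = $23,375.
Difference $23,350 − $23,375 = −$25 applied to largest allocation (Halvorsen): Halvorsen becomes $7,875.

Nwosu: $6,350 · Haddad: $3,950 · Petrov: $5,175 · Halvorsen: $7,875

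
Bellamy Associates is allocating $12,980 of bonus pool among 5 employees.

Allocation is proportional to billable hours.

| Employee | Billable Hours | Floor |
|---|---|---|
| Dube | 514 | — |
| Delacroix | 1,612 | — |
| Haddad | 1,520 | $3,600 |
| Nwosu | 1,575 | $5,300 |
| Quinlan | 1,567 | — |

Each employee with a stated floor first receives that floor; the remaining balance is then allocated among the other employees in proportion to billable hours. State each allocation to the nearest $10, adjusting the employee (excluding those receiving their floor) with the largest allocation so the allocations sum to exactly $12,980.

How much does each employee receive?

Minimums first: Haddad $3,600; Nwosu $5,300. Remaining pool $4,080.
Remaining pool split over remaining billable hours 3,693: Dube 567.86 → $570; Delacroix 1,780.93 → $1,780; Quinlan 1,731.21 → $1,730.

Dube: $570 | Delacroix: $1,780 | Haddad: $3,600 | Nwosu: $5,300 | Quinlan: $1,730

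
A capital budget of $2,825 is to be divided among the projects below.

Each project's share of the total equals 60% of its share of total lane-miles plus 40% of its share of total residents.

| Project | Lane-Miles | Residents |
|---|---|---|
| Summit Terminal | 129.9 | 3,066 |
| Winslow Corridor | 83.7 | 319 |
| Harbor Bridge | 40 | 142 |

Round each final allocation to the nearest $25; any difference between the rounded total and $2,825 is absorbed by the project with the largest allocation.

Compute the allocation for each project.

Summit Terminal: $1,850; Winslow Corridor: $650; Harbor Bridge: $325

Lane-miles total 253.6; residents total 3,527.
Blended shares (60% lane-miles + 40% residents): Summit Terminal 0.6551; Winslow Corridor 0.2342; Harbor Bridge 0.1107.
Pro-rata amounts: Summit Terminal 1,850.52; Winslow Corridor 661.63; Harbor Bridge 312.84.
Rounded to nearest $25: Summit Terminal $1,850; Winslow Corridor $650; Harbor Bridge $325. Sum = $2,825.
Sum already equals the total — no adjustment.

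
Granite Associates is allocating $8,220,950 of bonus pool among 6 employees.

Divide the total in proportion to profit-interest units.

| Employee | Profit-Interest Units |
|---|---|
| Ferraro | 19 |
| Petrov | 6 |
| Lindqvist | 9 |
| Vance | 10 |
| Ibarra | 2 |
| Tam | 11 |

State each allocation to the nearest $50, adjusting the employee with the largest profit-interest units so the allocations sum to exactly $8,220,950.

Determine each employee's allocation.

Combined profit-interest units = 57.
Proportional shares: Ferraro 19/57 × $8,220,950 = 2,740,316.67; Petrov 6/57 × $8,220,950 = 865,363.16; Lindqvist 9/57 × $8,220,950 = 1,298,044.74; Vance 10/57 × $8,220,950 = 1,442,271.93; Ibarra 2/57 × $8,220,950 = 288,454.39; Tam 11/57 × $8,220,950 = 1,586,499.12.
After rounding ($50): Ferraro $2,740,300; Petrov $865,350; Lindqvist $1,298,050; Vance $1,442,250; Ibarra $288,450; Tam $1,586,500. Sum = $8,220,900.
Difference $8,220,950 − $8,220,900 = +$50 applied to largest profit-interest units (Ferraro): Ferraro becomes $2,740,350.

Ferraro: $2,740,350; Petrov: $865,350; Lindqvist: $1,298,050; Vance: $1,442,250; Ibarra: $288,450; Tam: $1,586,500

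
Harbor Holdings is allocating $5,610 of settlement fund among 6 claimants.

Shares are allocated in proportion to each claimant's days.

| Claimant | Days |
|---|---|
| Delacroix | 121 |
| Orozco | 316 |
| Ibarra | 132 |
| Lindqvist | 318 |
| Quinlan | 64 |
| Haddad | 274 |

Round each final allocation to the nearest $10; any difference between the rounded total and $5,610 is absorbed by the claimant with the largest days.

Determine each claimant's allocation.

Combined days = 1,225.
Pro-rata amounts: Delacroix 121/1,225 × $5,610 = 554.13; Orozco 316/1,225 × $5,610 = 1,447.15; Ibarra 132/1,225 × $5,610 = 604.51; Lindqvist 318/1,225 × $5,610 = 1,456.31; Quinlan 64/1,225 × $5,610 = 293.09; Haddad 274/1,225 × $5,610 = 1,254.81.
After rounding ($10): Delacroix $550; Orozco $1,450; Ibarra $600; Lindqvist $1,460; Quinlan $290; Haddad $1,250. Sum = $5,600.
Difference $5,610 − $5,600 = +$10 applied to largest days (Lindqvist): Lindqvist becomes $1,470.

Delacroix: $550 · Orozco: $1,450 · Ibarra: $600 · Lindqvist: $1,470 · Quinlan: $290 · Haddad: $1,250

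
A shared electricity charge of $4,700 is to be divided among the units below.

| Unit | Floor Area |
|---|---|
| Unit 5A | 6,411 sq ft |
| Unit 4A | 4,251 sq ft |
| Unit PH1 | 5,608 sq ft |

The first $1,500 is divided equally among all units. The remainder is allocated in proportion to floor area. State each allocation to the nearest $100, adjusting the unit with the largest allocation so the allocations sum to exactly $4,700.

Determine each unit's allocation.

$1,500 shared equally gives $500 per unit.
Remainder $3,200 by floor area (total 16,270): Unit 5A 1,260.92 → $1,300; Unit 4A 836.09 → $800; Unit PH1 1,102.99 → $1,100.
Totals: Unit 5A $500 + $1,300 = $1,800; Unit 4A $500 + $800 = $1,300; Unit PH1 $500 + $1,100 = $1,600.

Unit 5A: $1,800 · Unit 4A: $1,300 · Unit PH1: $1,600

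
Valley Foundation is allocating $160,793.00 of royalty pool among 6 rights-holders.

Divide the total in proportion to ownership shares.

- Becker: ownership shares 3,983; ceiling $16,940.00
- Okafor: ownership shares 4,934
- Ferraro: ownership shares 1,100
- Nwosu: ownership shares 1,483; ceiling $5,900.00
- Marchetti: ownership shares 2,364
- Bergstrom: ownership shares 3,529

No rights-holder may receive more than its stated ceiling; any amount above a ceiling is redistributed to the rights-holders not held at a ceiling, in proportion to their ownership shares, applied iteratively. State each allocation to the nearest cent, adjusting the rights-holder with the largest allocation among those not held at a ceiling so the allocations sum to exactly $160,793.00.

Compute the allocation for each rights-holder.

Becker: $16,940.00 · Okafor: $57,068.84 · Ferraro: $12,723.09 · Nwosu: $5,900.00 · Marchetti: $27,343.08 · Bergstrom: $40,817.99

Sum of ownership shares: 17,393.
Unconstrained shares: Becker 36,821.6247; Okafor 45,613.3308; Ferraro 10,169.1658; Nwosu 13,709.8844; Marchetti 21,854.4617; Bergstrom 32,624.5327.
Held at cap: Becker ($16,940.00), Nwosu ($5,900.00); remaining pool $137,953.00 reallocated over remaining ownership shares 11,927.
Redistributed shares: Okafor 57,068.8440 → $57,068.84; Ferraro 12,723.0905 → $12,723.09; Marchetti 27,343.0781 → $27,343.08; Bergstrom 40,817.9875 → $40,817.99.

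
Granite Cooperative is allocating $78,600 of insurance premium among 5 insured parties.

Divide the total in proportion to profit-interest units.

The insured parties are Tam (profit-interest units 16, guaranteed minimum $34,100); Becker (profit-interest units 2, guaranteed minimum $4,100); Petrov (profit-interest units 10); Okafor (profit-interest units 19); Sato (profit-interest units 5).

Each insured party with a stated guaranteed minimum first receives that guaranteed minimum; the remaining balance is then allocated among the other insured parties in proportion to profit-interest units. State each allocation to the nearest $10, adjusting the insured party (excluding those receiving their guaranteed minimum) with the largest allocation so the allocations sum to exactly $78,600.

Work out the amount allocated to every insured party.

Tam: $34,100 | Becker: $4,100 | Petrov: $11,880 | Okafor: $22,580 | Sato: $5,940

Guaranteed amounts: Tam $34,100; Becker $4,100. Residual $40,400.
Residual split over remaining profit-interest units 34: Petrov 11,882.35 → $11,880; Okafor 22,576.47 → $22,580; Sato 5,941.18 → $5,940.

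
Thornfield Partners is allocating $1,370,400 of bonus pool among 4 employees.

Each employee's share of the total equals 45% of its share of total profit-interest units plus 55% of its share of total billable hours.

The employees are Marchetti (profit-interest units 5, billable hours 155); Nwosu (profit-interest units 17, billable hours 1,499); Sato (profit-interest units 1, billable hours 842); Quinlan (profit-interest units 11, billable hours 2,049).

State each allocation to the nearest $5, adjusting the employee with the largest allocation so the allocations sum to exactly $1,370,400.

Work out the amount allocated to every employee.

Marchetti: $116,395; Nwosu: $556,925; Sato: $157,770; Quinlan: $539,310

Totals — profit-interest units 34, billable hours 4,545.
Composite weights (45% profit-interest units + 55% billable hours): Marchetti 0.0849; Nwosu 0.4064; Sato 0.1151; Quinlan 0.3935.
Raw shares: Marchetti 116,392.66; Nwosu 556,926.64; Sato 157,770.70; Quinlan 539,310.00.
Rounded to nearest $5: Marchetti $116,395; Nwosu $556,925; Sato $157,770; Quinlan $539,310. Sum = $1,370,400.
Rounded total matches; no reconciliation needed.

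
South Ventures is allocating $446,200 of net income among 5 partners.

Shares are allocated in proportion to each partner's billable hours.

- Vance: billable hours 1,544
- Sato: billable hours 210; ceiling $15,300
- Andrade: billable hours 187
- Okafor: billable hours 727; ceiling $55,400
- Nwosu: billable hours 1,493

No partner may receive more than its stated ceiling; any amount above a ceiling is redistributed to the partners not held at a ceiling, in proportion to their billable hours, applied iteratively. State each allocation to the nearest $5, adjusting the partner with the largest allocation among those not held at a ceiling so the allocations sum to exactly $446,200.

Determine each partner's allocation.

Billable hours total: 4,161.
Proportional shares (ignoring caps): Vance 165,569.05; Sato 22,519.11; Andrade 20,052.73; Okafor 77,959.00; Nwosu 160,100.12.
Cap binds for Sato ($15,300), Okafor ($55,400); remaining pool $375,500 reallocated over remaining billable hours 3,224.
Redistributed shares: Vance 179,830.02 → $179,830; Andrade 21,779.93 → $21,780; Nwosu 173,890.04 → $173,890.

Vance: $179,830; Sato: $15,300; Andrade: $21,780; Okafor: $55,400; Nwosu: $173,890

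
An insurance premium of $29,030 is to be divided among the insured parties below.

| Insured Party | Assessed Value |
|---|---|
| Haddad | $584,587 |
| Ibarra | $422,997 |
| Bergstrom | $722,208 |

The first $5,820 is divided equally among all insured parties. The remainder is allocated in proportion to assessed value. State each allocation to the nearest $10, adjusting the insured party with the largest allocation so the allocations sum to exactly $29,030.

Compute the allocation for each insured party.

Haddad: $9,780 | Ibarra: $7,620 | Bergstrom: $11,630

First tranche $5,820 split equally: $1,940 each.
Remainder $23,210 by assessed value (total 1,729,792): Haddad 7,843.87 → $7,840; Ibarra 5,675.69 → $5,680; Bergstrom 9,690.44 → $9,690.
Totals: Haddad $1,940 + $7,840 = $9,780; Ibarra $1,940 + $5,680 = $7,620; Bergstrom $1,940 + $9,690 = $11,630.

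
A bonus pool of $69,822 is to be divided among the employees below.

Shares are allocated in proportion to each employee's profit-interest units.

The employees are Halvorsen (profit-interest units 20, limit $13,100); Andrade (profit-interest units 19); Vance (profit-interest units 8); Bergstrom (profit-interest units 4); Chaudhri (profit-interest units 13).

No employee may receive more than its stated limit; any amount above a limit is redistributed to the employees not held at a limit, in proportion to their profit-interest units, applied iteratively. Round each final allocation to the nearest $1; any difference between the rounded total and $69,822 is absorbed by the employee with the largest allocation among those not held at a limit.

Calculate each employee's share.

Sum of profit-interest units: 64.
Proportional shares (ignoring caps): Halvorsen 21,819.38; Andrade 20,728.41; Vance 8,727.75; Bergstrom 4,363.88; Chaudhri 14,182.59.
Held at cap: Halvorsen ($13,100); balance $56,722 reallocated over remaining profit-interest units 44.
Redistributed shares: Andrade 24,493.59 → $24,494; Vance 10,313.09 → $10,313; Bergstrom 5,156.55 → $5,157; Chaudhri 16,758.77 → $16,759.
Rounding difference −$1 applied to Andrade → $24,493.

Halvorsen: $13,100 · Andrade: $24,493 · Vance: $10,313 · Bergstrom: $5,157 · Chaudhri: $16,759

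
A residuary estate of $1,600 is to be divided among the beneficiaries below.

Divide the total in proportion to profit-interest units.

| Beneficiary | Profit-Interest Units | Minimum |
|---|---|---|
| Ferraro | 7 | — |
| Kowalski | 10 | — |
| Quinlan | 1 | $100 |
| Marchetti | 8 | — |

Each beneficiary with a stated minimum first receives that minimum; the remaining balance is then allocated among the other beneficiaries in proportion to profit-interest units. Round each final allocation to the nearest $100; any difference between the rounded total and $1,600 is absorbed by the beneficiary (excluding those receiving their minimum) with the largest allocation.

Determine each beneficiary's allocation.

Guaranteed amounts: Quinlan $100. Remaining pool $1,500.
Remaining pool split over remaining profit-interest units 25: Ferraro 420.00 → $400; Kowalski 600.00 → $600; Marchetti 480.00 → $500.

Ferraro: $400; Kowalski: $600; Quinlan: $100; Marchetti: $500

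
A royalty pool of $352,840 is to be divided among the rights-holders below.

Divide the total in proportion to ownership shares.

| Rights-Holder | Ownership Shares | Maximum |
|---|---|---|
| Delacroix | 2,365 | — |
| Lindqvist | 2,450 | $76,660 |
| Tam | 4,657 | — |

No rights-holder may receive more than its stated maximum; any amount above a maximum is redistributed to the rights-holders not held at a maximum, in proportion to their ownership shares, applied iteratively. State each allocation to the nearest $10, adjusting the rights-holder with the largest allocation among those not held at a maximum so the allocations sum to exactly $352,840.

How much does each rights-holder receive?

Sum of ownership shares: 9,472.
Pro-rata shares before constraints: Delacroix 88,098.25; Lindqvist 91,264.57; Tam 173,477.18.
Capped: Lindqvist ($76,660); residual $276,180 reallocated over remaining ownership shares 7,022.
Redistributed shares: Delacroix 93,017.05 → $93,020; Tam 183,162.95 → $183,160.

Delacroix: $93,020 | Lindqvist: $76,660 | Tam: $183,160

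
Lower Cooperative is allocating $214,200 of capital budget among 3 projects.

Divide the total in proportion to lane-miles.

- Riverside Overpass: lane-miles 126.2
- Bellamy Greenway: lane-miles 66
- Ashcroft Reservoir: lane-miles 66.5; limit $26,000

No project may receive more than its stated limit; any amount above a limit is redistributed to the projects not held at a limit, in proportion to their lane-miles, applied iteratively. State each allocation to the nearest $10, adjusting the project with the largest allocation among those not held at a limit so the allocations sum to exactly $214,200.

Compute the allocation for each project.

Total lane-miles = 258.7.
Pro-rata shares before constraints: Riverside Overpass 104,491.84; Bellamy Greenway 54,647.08; Ashcroft Reservoir 55,061.07.
Capped: Ashcroft Reservoir ($26,000); remaining pool $188,200 reallocated over remaining lane-miles 192.2.
Remaining shares: Riverside Overpass 123,573.57 → $123,570; Bellamy Greenway 64,626.43 → $64,630.

Riverside Overpass: $123,570 · Bellamy Greenway: $64,630 · Ashcroft Reservoir: $26,000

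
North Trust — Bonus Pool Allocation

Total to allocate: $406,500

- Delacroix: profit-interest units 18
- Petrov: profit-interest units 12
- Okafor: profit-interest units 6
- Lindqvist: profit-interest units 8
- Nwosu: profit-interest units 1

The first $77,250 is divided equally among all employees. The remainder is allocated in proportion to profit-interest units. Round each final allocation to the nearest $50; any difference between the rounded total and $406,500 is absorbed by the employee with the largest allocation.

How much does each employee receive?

Equal tier: $77,250 ÷ 5 = $15,450 apiece.
Remainder $329,250 by profit-interest units (total 45): Delacroix 131,700.00 → $131,700; Petrov 87,800.00 → $87,800; Okafor 43,900.00 → $43,900; Lindqvist 58,533.33 → $58,550; Nwosu 7,316.67 → $7,300.
Totals: Delacroix $15,450 + $131,700 = $147,150; Petrov $15,450 + $87,800 = $103,250; Okafor $15,450 + $43,900 = $59,350; Lindqvist $15,450 + $58,550 = $74,000; Nwosu $15,450 + $7,300 = $22,750.

Delacroix: $147,150 | Petrov: $103,250 | Okafor: $59,350 | Lindqvist: $74,000 | Nwosu: $22,750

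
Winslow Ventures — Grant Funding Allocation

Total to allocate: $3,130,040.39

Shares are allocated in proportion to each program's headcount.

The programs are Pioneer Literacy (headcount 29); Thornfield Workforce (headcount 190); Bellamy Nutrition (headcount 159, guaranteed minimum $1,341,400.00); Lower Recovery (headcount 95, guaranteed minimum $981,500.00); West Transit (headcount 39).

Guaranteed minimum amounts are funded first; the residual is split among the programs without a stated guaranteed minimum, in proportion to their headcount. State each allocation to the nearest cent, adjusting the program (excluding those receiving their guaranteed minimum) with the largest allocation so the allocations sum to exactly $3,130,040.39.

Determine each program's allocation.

Pioneer Literacy: $90,725.08; Thornfield Workforce: $594,405.72; Bellamy Nutrition: $1,341,400.00; Lower Recovery: $981,500.00; West Transit: $122,009.59

Guaranteed amounts: Bellamy Nutrition $1,341,400.00; Lower Recovery $981,500.00. Balance $807,140.39.
Balance split over remaining headcount 258: Pioneer Literacy 90,725.0826 → $90,725.08; Thornfield Workforce 594,405.7136 → $594,405.71; West Transit 122,009.5938 → $122,009.59.
Rounding difference +$0.01 applied to Thornfield Workforce → $594,405.72.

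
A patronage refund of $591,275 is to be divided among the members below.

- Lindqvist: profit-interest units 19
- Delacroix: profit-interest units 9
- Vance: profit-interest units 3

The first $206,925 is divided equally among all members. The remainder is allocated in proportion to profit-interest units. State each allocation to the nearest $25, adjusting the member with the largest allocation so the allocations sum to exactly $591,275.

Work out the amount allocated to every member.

$206,925 shared equally gives $68,975 per member.
Remainder $384,350 by profit-interest units (total 31): Lindqvist 235,569.35 → $235,575; Delacroix 111,585.48 → $111,575; Vance 37,195.16 → $37,200.
Totals: Lindqvist $68,975 + $235,575 = $304,550; Delacroix $68,975 + $111,575 = $180,550; Vance $68,975 + $37,200 = $106,175.

Lindqvist: $304,550; Delacroix: $180,550; Vance: $106,175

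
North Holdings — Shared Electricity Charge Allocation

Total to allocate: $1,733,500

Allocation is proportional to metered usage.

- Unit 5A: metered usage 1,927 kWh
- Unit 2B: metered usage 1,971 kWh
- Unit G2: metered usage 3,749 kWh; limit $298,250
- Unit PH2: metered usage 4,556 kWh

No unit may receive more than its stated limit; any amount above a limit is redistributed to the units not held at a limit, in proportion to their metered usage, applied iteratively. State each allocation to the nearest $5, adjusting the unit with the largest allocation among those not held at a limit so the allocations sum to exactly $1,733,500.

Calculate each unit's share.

Unit 5A: $327,150 · Unit 2B: $334,620 · Unit G2: $298,250 · Unit PH2: $773,480

Total metered usage = 12,203.
Pro-rata shares before constraints: Unit 5A 273,740.43; Unit 2B 279,990.86; Unit G2 532,565.07; Unit PH2 647,203.64.
Held at cap: Unit G2 ($298,250); remaining pool $1,435,250 reallocated over remaining metered usage 8,454.
Shares after redistribution: Unit 5A 327,150.08 → $327,150; Unit 2B 334,620.03 → $334,620; Unit PH2 773,479.89 → $773,480.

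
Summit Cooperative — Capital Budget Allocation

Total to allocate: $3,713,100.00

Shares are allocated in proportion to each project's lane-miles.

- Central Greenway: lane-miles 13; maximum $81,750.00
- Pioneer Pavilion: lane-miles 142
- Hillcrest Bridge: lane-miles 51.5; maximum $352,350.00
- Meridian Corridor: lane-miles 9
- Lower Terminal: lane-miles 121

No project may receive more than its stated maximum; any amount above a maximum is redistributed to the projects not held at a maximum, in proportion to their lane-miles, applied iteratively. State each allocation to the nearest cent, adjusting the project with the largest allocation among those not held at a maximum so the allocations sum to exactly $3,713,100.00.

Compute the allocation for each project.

Sum of lane-miles: 336.5.
Unconstrained shares: Central Greenway 143,448.1426; Pioneer Pavilion 1,566,895.0966; Hillcrest Bridge 568,275.3343; Meridian Corridor 99,310.2526; Lower Terminal 1,335,171.1738.
Held at cap: Central Greenway ($81,750.00), Hillcrest Bridge ($352,350.00); residual $3,279,000.00 reallocated over remaining lane-miles 272.
Shares after redistribution: Pioneer Pavilion 1,711,830.8824 → $1,711,830.88; Meridian Corridor 108,496.3235 → $108,496.32; Lower Terminal 1,458,672.7941 → $1,458,672.79.
Rounding difference +$0.01 applied to Pioneer Pavilion → $1,711,830.89.

Central Greenway: $81,750.00 · Pioneer Pavilion: $1,711,830.89 · Hillcrest Bridge: $352,350.00 · Meridian Corridor: $108,496.32 · Lower Terminal: $1,458,672.79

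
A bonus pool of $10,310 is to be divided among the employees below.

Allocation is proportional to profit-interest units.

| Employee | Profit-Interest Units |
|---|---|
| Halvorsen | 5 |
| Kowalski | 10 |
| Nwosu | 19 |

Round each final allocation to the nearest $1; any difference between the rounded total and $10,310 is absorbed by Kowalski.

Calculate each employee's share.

Profit-interest units total: 34.
Unrounded shares: Halvorsen 5/34 × $10,310 = 1,516.18; Kowalski 10/34 × $10,310 = 3,032.35; Nwosu 19/34 × $10,310 = 5,761.47.
Rounded to nearest $1: Halvorsen $1,516; Kowalski $3,032; Nwosu $5,761. Sum = $10,309.
Difference $10,310 − $10,309 = +$1 applied to Kowalski: Kowalski becomes $3,033.

Halvorsen: $1,516; Kowalski: $3,033; Nwosu: $5,761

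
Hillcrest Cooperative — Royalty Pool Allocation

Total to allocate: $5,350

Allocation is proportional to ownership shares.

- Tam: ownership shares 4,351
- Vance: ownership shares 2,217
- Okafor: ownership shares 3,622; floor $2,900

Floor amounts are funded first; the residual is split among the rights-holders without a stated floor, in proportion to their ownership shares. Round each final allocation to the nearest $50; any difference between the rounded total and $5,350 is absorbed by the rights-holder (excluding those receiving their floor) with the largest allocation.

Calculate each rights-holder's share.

Tam: $1,600; Vance: $850; Okafor: $2,900

Fund the minimums — Okafor $2,900. Residual $2,450.
Residual split over remaining ownership shares 6,568: Tam 1,623.01 → $1,600; Vance 826.99 → $850.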